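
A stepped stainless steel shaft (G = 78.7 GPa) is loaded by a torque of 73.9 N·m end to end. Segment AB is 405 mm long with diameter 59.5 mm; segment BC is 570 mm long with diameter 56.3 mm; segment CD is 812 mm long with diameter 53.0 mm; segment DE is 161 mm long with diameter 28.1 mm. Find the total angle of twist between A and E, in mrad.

4.31 mrad

J_AB = π(0.0595)⁴/32 = 1.23×10^-6 m⁴; J_BC = π(0.0563)⁴/32 = 9.86×10^-7 m⁴; J_CD = π(0.0530)⁴/32 = 7.75×10^-7 m⁴; J_DE = π(0.0281)⁴/32 = 6.12×10^-8 m⁴.
θ = (T/G)·Σ L_i/J_i = (73.90/78.7×10⁹)·(0.405/1.23×10^-6 + 0.570/9.86×10^-7 + 0.812/7.75×10^-7 + 0.161/6.12×10^-8) = 4.306×10^-3 rad.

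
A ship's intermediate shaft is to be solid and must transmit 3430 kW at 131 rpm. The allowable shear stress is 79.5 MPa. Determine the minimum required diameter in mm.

ω = 2π·131/60 = 13.72 rad/s, so T = P/ω = 3430×10³ / 13.72 = 250000 N·m.
For a solid shaft τ_max = 16T/(πd³), so d = (16T/(π τ_allow))^(1/3) = (16·250000/(π·7.95×10^7))^(1/3) = 0.2521 m.

252 mm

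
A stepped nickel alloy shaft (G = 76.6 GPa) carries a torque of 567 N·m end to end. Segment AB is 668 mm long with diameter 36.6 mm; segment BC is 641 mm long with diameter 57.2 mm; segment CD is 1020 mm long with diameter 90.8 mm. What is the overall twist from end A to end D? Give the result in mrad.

33.7 mrad

J_AB = π(0.0366)⁴/32 = 1.76×10^-7 m⁴; J_BC = π(0.0572)⁴/32 = 1.05×10^-6 m⁴; J_CD = π(0.0908)⁴/32 = 6.67×10^-6 m⁴.
θ = (T/G)·Σ L_i/J_i = (567.0/76.6×10⁹)·(0.668/1.76×10^-7 + 0.641/1.05×10^-6 + 1.02/6.67×10^-6) = 0.03371 rad.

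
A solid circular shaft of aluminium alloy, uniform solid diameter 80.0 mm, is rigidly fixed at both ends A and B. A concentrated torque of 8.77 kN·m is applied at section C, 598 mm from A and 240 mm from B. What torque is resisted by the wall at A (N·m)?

With uniform GJ and both ends fixed, compatibility θ_AC = θ_CB gives T_A·a = T_B·b, together with T_A + T_B = T₀.
T_A = T₀·b/(a+b) = 8770·240/838.0 = 2512 N·m; T_B = 6258 N·m.

2510 N·m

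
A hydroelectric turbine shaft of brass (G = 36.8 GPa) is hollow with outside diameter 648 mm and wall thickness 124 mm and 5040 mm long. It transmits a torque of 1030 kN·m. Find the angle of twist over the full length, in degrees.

0.546°

J = π(d_o⁴ − d_i⁴)/32 = π(0.648⁴ − 0.400⁴)/32 = 0.01480 m⁴.
θ = T·L/(G·J) = 1.030e6 × 5.04 / (36.8×10⁹ × 0.01480) = 9.533×10^-3 rad.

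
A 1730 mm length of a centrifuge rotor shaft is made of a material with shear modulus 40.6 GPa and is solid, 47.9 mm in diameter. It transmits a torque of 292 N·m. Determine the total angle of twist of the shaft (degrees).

1.38°

J = πd⁴/32 = π(0.0479)⁴/32 = 5.168×10^-7 m⁴.
θ = T·L/(G·J) = 292.0 × 1.73 / (40.6×10⁹ × 5.168×10^-7) = 0.02407 rad.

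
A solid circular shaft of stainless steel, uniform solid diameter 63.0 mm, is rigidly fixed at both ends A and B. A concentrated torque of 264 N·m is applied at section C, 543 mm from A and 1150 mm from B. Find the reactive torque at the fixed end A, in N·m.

179 N·m

With uniform GJ and both ends fixed, compatibility θ_AC = θ_CB gives T_A·a = T_B·b, together with T_A + T_B = T₀.
T_A = T₀·b/(a+b) = 264.0·1150/1693 = 179.3 N·m; T_B = 84.67 N·m.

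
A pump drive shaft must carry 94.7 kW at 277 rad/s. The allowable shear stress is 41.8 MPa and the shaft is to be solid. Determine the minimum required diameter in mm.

34.7 mm

ω = 277 rad/s, so T = P/ω = 94.7×10³ / 277.0 = 341.9 N·m.
For a solid shaft τ_max = 16T/(πd³), so d = (16T/(π τ_allow))^(1/3) = (16·341.9/(π·4.18×10^7))^(1/3) = 0.03466 m.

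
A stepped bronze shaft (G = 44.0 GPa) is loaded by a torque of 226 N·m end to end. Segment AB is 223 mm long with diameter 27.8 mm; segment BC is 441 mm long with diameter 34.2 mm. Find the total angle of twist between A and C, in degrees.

2.09°

J_AB = π(0.0278)⁴/32 = 5.86×10^-8 m⁴; J_BC = π(0.0342)⁴/32 = 1.34×10^-7 m⁴.
θ = (T/G)·Σ L_i/J_i = (226.0/44.0×10⁹)·(0.223/5.86×10^-8 + 0.441/1.34×10^-7) = 0.03640 rad.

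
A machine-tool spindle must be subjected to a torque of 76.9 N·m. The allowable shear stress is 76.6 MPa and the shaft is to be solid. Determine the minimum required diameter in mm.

For a solid shaft τ_max = 16T/(πd³), so d = (16T/(π τ_allow))^(1/3) = (16·76.90/(π·7.66×10^7))^(1/3) = 0.01723 m.

17.2 mm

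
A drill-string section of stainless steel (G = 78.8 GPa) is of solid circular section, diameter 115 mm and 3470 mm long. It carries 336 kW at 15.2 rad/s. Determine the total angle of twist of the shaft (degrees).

ω = 15.2 rad/s, so T = P/ω = 336×10³ / 15.20 = 22110 N·m.
J = πd⁴/32 = π(0.115)⁴/32 = 1.717×10^-5 m⁴.
θ = T·L/(G·J) = 22110 × 3.47 / (78.8×10⁹ × 1.717×10^-5) = 0.05669 rad.

3.25°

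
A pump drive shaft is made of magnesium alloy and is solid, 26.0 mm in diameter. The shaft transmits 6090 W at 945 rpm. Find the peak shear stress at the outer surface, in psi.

2590 psi

ω = 2π·945/60 = 98.96 rad/s, so T = P/ω = 6090 / 98.96 = 61.54 N·m.
J = πd⁴/32 = π(0.0260)⁴/32 = 4.486×10^-8 m⁴.
τ_max = T·r/J = 61.54 × 0.0130 / 4.486×10^-8 = 1.783×10^7 Pa.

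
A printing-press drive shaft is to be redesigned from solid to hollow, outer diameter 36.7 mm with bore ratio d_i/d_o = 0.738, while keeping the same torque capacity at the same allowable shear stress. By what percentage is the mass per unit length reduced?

Equal τ_max and T ⇒ the solid shaft needs d_s³ = d_o³(1−k⁴), so d_s = 36.7·(1−0.738⁴)^(1/3) = 32.64 mm.
Area ratio A_h/A_s = d_o²(1−k²)/d_s² = (1−k²)/(1−k⁴)^(2/3) = 0.5757.
Mass saving = 1 − 0.5757 = 42.4 %.

42.4 %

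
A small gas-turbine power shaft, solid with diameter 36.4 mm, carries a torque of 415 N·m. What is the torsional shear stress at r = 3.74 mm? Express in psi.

J = πd⁴/32 = π(0.0364)⁴/32 = 1.723×10^-7 m⁴.
Shear stress varies linearly with radius: τ = T·r/J = 415.0 × 0.00374 / 1.723×10^-7 = 9.006×10^6 Pa.

1310 psi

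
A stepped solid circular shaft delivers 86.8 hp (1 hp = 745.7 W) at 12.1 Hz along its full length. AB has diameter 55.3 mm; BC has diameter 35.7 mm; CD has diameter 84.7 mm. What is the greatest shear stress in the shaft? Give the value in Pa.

9.53e7 Pa

ω = 2π·12.1 = 76.03 rad/s, so T = P/ω = 86.8×745.7 / 76.03 = 851.4 N·m.
Under the same torque, τ_max = 16T/(πd³) is largest where d is smallest — segment BC (d = 35.7 mm).
τ_max = 16·851.4/(π·(0.0357)³) = 9.530×10^7 Pa.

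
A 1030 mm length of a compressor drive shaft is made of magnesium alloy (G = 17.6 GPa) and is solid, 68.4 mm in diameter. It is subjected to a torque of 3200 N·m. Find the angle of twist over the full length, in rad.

J = πd⁴/32 = π(0.0684)⁴/32 = 2.149×10^-6 m⁴.
θ = T·L/(G·J) = 3200 × 1.03 / (17.6×10⁹ × 2.149×10^-6) = 0.08715 rad.

0.0871 rad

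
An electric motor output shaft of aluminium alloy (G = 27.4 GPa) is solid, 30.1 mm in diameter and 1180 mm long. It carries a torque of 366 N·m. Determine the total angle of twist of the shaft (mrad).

J = πd⁴/32 = π(0.0301)⁴/32 = 8.059×10^-8 m⁴.
θ = T·L/(G·J) = 366.0 × 1.18 / (27.4×10⁹ × 8.059×10^-8) = 0.1956 rad.

196 mrad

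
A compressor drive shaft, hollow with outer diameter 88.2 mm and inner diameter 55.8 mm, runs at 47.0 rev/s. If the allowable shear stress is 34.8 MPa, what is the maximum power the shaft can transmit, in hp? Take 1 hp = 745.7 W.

J = π(d_o⁴ − d_i⁴)/32 = π(0.0882⁴ − 0.0558⁴)/32 = 4.989×10^-6 m⁴.
T_max = τ_allow·J/r = 3.48×10^7 × 4.989×10^-6 / 0.0441 = 3937 N·m.
ω = 2π·47.0 = 295.3 rad/s, so P_max = T_max·ω = 1.163×10^6 W.

1560 hp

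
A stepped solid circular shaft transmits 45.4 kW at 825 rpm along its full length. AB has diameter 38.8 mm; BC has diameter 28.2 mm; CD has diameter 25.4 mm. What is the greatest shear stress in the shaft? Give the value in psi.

23700 psi

ω = 2π·825/60 = 86.39 rad/s, so T = P/ω = 45.4×10³ / 86.39 = 525.5 N·m.
Under the same torque, τ_max = 16T/(πd³) is largest where d is smallest — segment CD (d = 25.4 mm).
τ_max = 16·525.5/(π·(0.0254)³) = 1.633×10^8 Pa.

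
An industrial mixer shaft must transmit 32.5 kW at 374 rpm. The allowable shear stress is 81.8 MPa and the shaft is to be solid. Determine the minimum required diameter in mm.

ω = 2π·374/60 = 39.17 rad/s, so T = P/ω = 32.5×10³ / 39.17 = 829.8 N·m.
For a solid shaft τ_max = 16T/(πd³), so d = (16T/(π τ_allow))^(1/3) = (16·829.8/(π·8.18×10^7))^(1/3) = 0.03724 m.

37.2 mm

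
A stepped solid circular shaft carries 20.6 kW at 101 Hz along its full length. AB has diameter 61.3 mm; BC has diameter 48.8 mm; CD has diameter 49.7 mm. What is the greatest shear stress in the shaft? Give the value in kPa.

ω = 2π·101 = 634.6 rad/s, so T = P/ω = 20.6×10³ / 634.6 = 32.46 N·m.
Under the same torque, τ_max = 16T/(πd³) is largest where d is smallest — segment BC (d = 48.8 mm).
τ_max = 16·32.46/(π·(0.0488)³) = 1.423×10^6 Pa.

1420 kPa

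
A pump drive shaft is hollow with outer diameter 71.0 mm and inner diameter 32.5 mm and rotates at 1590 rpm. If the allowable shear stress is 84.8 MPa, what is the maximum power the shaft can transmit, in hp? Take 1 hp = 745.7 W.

1270 hp

J = π(d_o⁴ − d_i⁴)/32 = π(0.0710⁴ − 0.0325⁴)/32 = 2.385×10^-6 m⁴.
T_max = τ_allow·J/r = 8.48×10^7 × 2.385×10^-6 / 0.0355 = 5698 N·m.
ω = 2π·1590/60 = 166.5 rad/s, so P_max = T_max·ω = 9.487×10^5 W.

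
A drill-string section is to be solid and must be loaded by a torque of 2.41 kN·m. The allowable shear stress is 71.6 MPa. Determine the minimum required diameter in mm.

55.6 mm

For a solid shaft τ_max = 16T/(πd³), so d = (16T/(π τ_allow))^(1/3) = (16·2410/(π·7.16×10^7))^(1/3) = 0.05555 m.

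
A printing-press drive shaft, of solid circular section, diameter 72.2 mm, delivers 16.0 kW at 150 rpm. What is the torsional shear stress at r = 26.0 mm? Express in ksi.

ω = 2π·150/60 = 15.71 rad/s, so T = P/ω = 16.0×10³ / 15.71 = 1019 N·m.
J = πd⁴/32 = π(0.0722)⁴/32 = 2.668×10^-6 m⁴.
Shear stress varies linearly with radius: τ = T·r/J = 1019 × 0.0260 / 2.668×10^-6 = 9.927×10^6 Pa.

1.44 ksi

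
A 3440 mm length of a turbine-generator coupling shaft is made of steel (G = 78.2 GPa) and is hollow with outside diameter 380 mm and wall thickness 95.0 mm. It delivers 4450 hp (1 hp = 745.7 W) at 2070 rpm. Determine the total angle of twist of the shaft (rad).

ω = 2π·2070/60 = 216.8 rad/s, so T = P/ω = 4450×745.7 / 216.8 = 15310 N·m.
J = π(d_o⁴ − d_i⁴)/32 = π(0.380⁴ − 0.190⁴)/32 = 1.919×10^-3 m⁴.
θ = T·L/(G·J) = 15310 × 3.44 / (78.2×10⁹ × 1.919×10^-3) = 3.509×10^-4 rad.

3.51e-4 rad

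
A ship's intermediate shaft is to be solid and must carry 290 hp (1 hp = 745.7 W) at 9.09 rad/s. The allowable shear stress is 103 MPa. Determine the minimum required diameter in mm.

ω = 9.09 rad/s, so T = P/ω = 290×745.7 / 9.090 = 23790 N·m.
For a solid shaft τ_max = 16T/(πd³), so d = (16T/(π τ_allow))^(1/3) = (16·23790/(π·1.03×10^8))^(1/3) = 0.1056 m.

106 mm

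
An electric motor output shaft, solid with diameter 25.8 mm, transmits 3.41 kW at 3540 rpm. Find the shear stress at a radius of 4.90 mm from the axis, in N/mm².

ω = 2π·3540/60 = 370.7 rad/s, so T = P/ω = 3.41×10³ / 370.7 = 9.199 N·m.
J = πd⁴/32 = π(0.0258)⁴/32 = 4.350×10^-8 m⁴.
Shear stress varies linearly with radius: τ = T·r/J = 9.199 × 0.00490 / 4.350×10^-8 = 1.036×10^6 Pa.

1.04 N/mm²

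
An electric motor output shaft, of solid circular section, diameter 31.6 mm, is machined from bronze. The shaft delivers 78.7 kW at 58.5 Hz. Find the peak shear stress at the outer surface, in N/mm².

ω = 2π·58.5 = 367.6 rad/s, so T = P/ω = 78.7×10³ / 367.6 = 214.1 N·m.
J = πd⁴/32 = π(0.0316)⁴/32 = 9.789×10^-8 m⁴.
τ_max = T·r/J = 214.1 × 0.0158 / 9.789×10^-8 = 3.456×10^7 Pa.

34.6 N/mm²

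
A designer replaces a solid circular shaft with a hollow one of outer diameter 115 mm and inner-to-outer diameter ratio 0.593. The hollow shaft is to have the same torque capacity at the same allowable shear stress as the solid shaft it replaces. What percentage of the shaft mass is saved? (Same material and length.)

Equal τ_max and T ⇒ the solid shaft needs d_s³ = d_o³(1−k⁴), so d_s = 115·(1−0.593⁴)^(1/3) = 110.0 mm.
Area ratio A_h/A_s = d_o²(1−k²)/d_s² = (1−k²)/(1−k⁴)^(2/3) = 0.7080.
Mass saving = 1 − 0.7080 = 29.2 %.

29.2 %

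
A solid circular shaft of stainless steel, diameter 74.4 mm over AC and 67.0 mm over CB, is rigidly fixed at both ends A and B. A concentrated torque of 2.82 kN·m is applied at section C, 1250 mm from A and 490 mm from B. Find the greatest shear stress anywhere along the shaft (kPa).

Compatibility: T_A·a/J_AC = T_B·b/J_CB with T_A + T_B = T₀.
J_AC = 3.01×10^-6 m⁴, J_CB = 1.98×10^-6 m⁴, so T_A = T₀·(J_AC/a)/((J_AC/a)+(J_CB/b)) = 1053 N·m, T_B = 1767 N·m.
τ in each portion: τ_AC = 1.30×10^7 Pa, τ_CB = 2.99×10^7 Pa; maximum is in CB.
τ_max = T_CB·r/J = 1767·0.0335/1.98×10^-6 = 2.992×10^7 Pa.

29900 kPa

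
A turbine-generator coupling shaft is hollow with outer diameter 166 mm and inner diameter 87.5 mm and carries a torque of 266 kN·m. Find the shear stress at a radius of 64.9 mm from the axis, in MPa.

251 MPa

J = π(d_o⁴ − d_i⁴)/32 = π(0.166⁴ − 0.0875⁴)/32 = 6.879×10^-5 m⁴.
Shear stress varies linearly with radius: τ = T·r/J = 266000 × 0.0649 / 6.879×10^-5 = 2.509×10^8 Pa.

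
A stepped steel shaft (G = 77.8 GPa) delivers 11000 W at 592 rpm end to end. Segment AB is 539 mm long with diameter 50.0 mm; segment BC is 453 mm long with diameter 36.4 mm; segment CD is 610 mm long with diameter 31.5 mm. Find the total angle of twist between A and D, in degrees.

ω = 2π·592/60 = 61.99 rad/s, so T = P/ω = 11000 / 61.99 = 177.4 N·m.
J_AB = π(0.0500)⁴/32 = 6.14×10^-7 m⁴; J_BC = π(0.0364)⁴/32 = 1.72×10^-7 m⁴; J_CD = π(0.0315)⁴/32 = 9.67×10^-8 m⁴.
θ = (T/G)·Σ L_i/J_i = (177.4/77.8×10⁹)·(0.539/6.14×10^-7 + 0.453/1.72×10^-7 + 0.610/9.67×10^-8) = 0.02239 rad.

1.28°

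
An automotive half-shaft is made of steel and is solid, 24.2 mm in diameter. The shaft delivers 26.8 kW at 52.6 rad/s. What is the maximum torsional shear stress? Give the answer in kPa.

ω = 52.6 rad/s, so T = P/ω = 26.8×10³ / 52.60 = 509.5 N·m.
J = πd⁴/32 = π(0.0242)⁴/32 = 3.367×10^-8 m⁴.
τ_max = T·r/J = 509.5 × 0.0121 / 3.367×10^-8 = 1.831×10^8 Pa.

183000 kPa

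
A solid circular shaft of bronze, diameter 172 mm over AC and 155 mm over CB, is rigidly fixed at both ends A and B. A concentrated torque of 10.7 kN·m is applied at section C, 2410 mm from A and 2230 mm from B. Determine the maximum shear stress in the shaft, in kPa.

6250 kPa

Compatibility: T_A·a/J_AC = T_B·b/J_CB with T_A + T_B = T₀.
J_AC = 8.59×10^-5 m⁴, J_CB = 5.67×10^-5 m⁴, so T_A = T₀·(J_AC/a)/((J_AC/a)+(J_CB/b)) = 6247 N·m, T_B = 4453 N·m.
τ in each portion: τ_AC = 6.25×10^6 Pa, τ_CB = 6.09×10^6 Pa; maximum is in AC.
τ_max = T_AC·r/J = 6247·0.0860/8.59×10^-5 = 6.253×10^6 Pa.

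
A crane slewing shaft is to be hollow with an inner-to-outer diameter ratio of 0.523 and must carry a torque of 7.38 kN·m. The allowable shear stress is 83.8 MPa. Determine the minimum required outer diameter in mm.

78.6 mm

For a hollow shaft with d_i/d_o = 0.523: τ_max = 16T/(π d_o³ (1−k⁴)), so d_o = [16T/(π τ_allow (1−k⁴))]^(1/3) = [16·7380/(π·8.38×10^7·0.9252)]^(1/3) = 0.07856 m.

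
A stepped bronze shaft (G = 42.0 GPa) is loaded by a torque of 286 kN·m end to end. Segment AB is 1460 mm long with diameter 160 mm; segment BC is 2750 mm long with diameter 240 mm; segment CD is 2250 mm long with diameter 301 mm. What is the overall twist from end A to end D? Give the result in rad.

0.231 rad

J_AB = π(0.160)⁴/32 = 6.43×10^-5 m⁴; J_BC = π(0.240)⁴/32 = 3.26×10^-4 m⁴; J_CD = π(0.301)⁴/32 = 8.06×10^-4 m⁴.
θ = (T/G)·Σ L_i/J_i = (286000/42.0×10⁹)·(1.46/6.43×10^-5 + 2.75/3.26×10^-4 + 2.25/8.06×10^-4) = 0.2310 rad.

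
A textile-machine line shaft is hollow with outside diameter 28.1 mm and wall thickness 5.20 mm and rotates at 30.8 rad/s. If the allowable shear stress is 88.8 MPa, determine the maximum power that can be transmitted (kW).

10.0 kW

J = π(d_o⁴ − d_i⁴)/32 = π(0.0281⁴ − 0.0177⁴)/32 = 5.157×10^-8 m⁴.
T_max = τ_allow·J/r = 8.88×10^7 × 5.157×10^-8 / 0.0140 = 326.0 N·m.
ω = 30.8 rad/s, so P_max = T_max·ω = 1.004×10^4 W.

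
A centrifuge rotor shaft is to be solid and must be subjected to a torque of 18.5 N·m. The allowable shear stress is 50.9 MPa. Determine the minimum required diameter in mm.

12.3 mm

For a solid shaft τ_max = 16T/(πd³), so d = (16T/(π τ_allow))^(1/3) = (16·18.50/(π·5.09×10^7))^(1/3) = 0.01228 m.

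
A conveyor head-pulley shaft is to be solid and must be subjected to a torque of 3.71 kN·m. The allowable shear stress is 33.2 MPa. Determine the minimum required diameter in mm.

82.9 mm

For a solid shaft τ_max = 16T/(πd³), so d = (16T/(π τ_allow))^(1/3) = (16·3710/(π·3.32×10^7))^(1/3) = 0.08287 m.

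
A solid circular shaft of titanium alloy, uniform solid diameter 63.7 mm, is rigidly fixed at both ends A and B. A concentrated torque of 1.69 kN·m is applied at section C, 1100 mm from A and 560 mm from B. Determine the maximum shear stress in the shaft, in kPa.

With uniform GJ and both ends fixed, compatibility θ_AC = θ_CB gives T_A·a = T_B·b, together with T_A + T_B = T₀.
T_A = T₀·b/(a+b) = 1690·560/1660 = 570.1 N·m; T_B = 1120 N·m.
τ in each portion: τ_AC = 1.12×10^7 Pa, τ_CB = 2.21×10^7 Pa; maximum is in CB.
τ_max = T_CB·r/J = 1120·0.0319/1.62×10^-6 = 2.207×10^7 Pa.

22100 kPa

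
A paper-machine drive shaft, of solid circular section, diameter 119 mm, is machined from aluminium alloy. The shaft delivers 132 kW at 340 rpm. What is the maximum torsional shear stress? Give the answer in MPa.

11.2 MPa

ω = 2π·340/60 = 35.60 rad/s, so T = P/ω = 132×10³ / 35.60 = 3707 N·m.
J = πd⁴/32 = π(0.119)⁴/32 = 1.969×10^-5 m⁴.
τ_max = T·r/J = 3707 × 0.0595 / 1.969×10^-5 = 1.120×10^7 Pa.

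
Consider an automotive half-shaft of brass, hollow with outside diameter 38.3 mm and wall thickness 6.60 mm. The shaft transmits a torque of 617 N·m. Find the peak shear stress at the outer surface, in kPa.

68600 kPa

J = π(d_o⁴ − d_i⁴)/32 = π(0.0383⁴ − 0.0251⁴)/32 = 1.723×10^-7 m⁴.
τ_max = T·r/J = 617.0 × 0.0191 / 1.723×10^-7 = 6.858×10^7 Pa.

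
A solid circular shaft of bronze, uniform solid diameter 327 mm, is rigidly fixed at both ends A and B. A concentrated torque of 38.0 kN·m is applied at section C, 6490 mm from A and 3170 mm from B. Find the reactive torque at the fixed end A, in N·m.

12500 N·m

With uniform GJ and both ends fixed, compatibility θ_AC = θ_CB gives T_A·a = T_B·b, together with T_A + T_B = T₀.
T_A = T₀·b/(a+b) = 38000·3170/9660 = 12470 N·m; T_B = 25530 N·m.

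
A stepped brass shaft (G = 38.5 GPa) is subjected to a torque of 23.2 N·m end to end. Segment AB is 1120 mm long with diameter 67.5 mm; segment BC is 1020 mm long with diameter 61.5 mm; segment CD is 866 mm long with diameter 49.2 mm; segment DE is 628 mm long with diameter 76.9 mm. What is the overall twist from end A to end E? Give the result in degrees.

0.102°

J_AB = π(0.0675)⁴/32 = 2.04×10^-6 m⁴; J_BC = π(0.0615)⁴/32 = 1.40×10^-6 m⁴; J_CD = π(0.0492)⁴/32 = 5.75×10^-7 m⁴; J_DE = π(0.0769)⁴/32 = 3.43×10^-6 m⁴.
θ = (T/G)·Σ L_i/J_i = (23.20/38.5×10⁹)·(1.12/2.04×10^-6 + 1.02/1.40×10^-6 + 0.866/5.75×10^-7 + 0.628/3.43×10^-6) = 1.786×10^-3 rad.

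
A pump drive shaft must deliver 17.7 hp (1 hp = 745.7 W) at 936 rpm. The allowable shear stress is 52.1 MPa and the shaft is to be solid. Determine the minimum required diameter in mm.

ω = 2π·936/60 = 98.02 rad/s, so T = P/ω = 17.7×745.7 / 98.02 = 134.7 N·m.
For a solid shaft τ_max = 16T/(πd³), so d = (16T/(π τ_allow))^(1/3) = (16·134.7/(π·5.21×10^7))^(1/3) = 0.02361 m.

23.6 mm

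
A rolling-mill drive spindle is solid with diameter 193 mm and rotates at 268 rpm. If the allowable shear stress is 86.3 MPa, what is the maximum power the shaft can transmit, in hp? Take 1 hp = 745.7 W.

J = πd⁴/32 = π(0.193)⁴/32 = 1.362×10^-4 m⁴.
T_max = τ_allow·J/r = 8.63×10^7 × 1.362×10^-4 / 0.0965 = 121800 N·m.
ω = 2π·268/60 = 28.06 rad/s, so P_max = T_max·ω = 3.419×10^6 W.

4580 hp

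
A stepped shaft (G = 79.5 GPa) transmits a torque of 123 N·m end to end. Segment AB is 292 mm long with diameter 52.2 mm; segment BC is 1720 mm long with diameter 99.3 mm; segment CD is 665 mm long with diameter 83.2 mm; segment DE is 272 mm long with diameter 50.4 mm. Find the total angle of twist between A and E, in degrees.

0.102°

J_AB = π(0.0522)⁴/32 = 7.29×10^-7 m⁴; J_BC = π(0.0993)⁴/32 = 9.55×10^-6 m⁴; J_CD = π(0.0832)⁴/32 = 4.70×10^-6 m⁴; J_DE = π(0.0504)⁴/32 = 6.33×10^-7 m⁴.
θ = (T/G)·Σ L_i/J_i = (123.0/79.5×10⁹)·(0.292/7.29×10^-7 + 1.72/9.55×10^-6 + 0.665/4.70×10^-6 + 0.272/6.33×10^-7) = 1.782×10^-3 rad.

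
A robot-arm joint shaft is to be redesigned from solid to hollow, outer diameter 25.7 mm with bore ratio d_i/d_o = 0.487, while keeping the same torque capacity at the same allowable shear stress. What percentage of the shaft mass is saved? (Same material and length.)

20.7 %

Equal τ_max and T ⇒ the solid shaft needs d_s³ = d_o³(1−k⁴), so d_s = 25.7·(1−0.487⁴)^(1/3) = 25.21 mm.
Area ratio A_h/A_s = d_o²(1−k²)/d_s² = (1−k²)/(1−k⁴)^(2/3) = 0.7928.
Mass saving = 1 − 0.7928 = 20.7 %.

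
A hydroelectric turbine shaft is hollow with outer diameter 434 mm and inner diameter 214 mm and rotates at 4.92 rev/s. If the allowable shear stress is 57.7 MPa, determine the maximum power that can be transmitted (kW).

26900 kW

J = π(d_o⁴ − d_i⁴)/32 = π(0.434⁴ − 0.214⁴)/32 = 3.277×10^-3 m⁴.
T_max = τ_allow·J/r = 5.77×10^7 × 3.277×10^-3 / 0.217 = 871400 N·m.
ω = 2π·4.92 = 30.91 rad/s, so P_max = T_max·ω = 2.694×10^7 W.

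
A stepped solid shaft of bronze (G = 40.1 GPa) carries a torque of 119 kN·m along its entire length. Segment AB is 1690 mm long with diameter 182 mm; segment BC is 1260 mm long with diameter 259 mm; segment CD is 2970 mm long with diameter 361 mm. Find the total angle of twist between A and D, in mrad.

J_AB = π(0.182)⁴/32 = 1.08×10^-4 m⁴; J_BC = π(0.259)⁴/32 = 4.42×10^-4 m⁴; J_CD = π(0.361)⁴/32 = 1.67×10^-3 m⁴.
θ = (T/G)·Σ L_i/J_i = (119000/40.1×10⁹)·(1.69/1.08×10^-4 + 1.26/4.42×10^-4 + 2.97/1.67×10^-3) = 0.06031 rad.

60.3 mrad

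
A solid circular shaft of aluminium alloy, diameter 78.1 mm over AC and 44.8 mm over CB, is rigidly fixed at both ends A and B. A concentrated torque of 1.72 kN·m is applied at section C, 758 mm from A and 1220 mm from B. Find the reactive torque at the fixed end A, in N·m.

Compatibility: T_A·a/J_AC = T_B·b/J_CB with T_A + T_B = T₀.
J_AC = 3.65×10^-6 m⁴, J_CB = 3.95×10^-7 m⁴, so T_A = T₀·(J_AC/a)/((J_AC/a)+(J_CB/b)) = 1612 N·m, T_B = 108.4 N·m.

1610 N·m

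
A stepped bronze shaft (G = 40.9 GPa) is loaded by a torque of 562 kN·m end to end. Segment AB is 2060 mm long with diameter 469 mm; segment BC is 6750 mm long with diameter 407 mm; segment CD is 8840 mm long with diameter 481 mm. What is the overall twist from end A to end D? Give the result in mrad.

63.5 mrad

J_AB = π(0.469)⁴/32 = 4.75×10^-3 m⁴; J_BC = π(0.407)⁴/32 = 2.69×10^-3 m⁴; J_CD = π(0.481)⁴/32 = 5.26×10^-3 m⁴.
θ = (T/G)·Σ L_i/J_i = (562000/40.9×10⁹)·(2.06/4.75×10^-3 + 6.75/2.69×10^-3 + 8.84/5.26×10^-3) = 0.06350 rad.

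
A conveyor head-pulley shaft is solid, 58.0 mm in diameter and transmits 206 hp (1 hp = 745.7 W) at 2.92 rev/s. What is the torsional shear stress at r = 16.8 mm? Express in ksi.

ω = 2π·2.92 = 18.35 rad/s, so T = P/ω = 206×745.7 / 18.35 = 8373 N·m.
J = πd⁴/32 = π(0.0580)⁴/32 = 1.111×10^-6 m⁴.
Shear stress varies linearly with radius: τ = T·r/J = 8373 × 0.0168 / 1.111×10^-6 = 1.266×10^8 Pa.

18.4 ksi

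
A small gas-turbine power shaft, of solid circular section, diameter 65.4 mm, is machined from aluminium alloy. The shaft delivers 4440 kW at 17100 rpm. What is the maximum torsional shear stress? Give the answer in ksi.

6.55 ksi

ω = 2π·17100/60 = 1791 rad/s, so T = P/ω = 4440×10³ / 1791 = 2479 N·m.
J = πd⁴/32 = π(0.0654)⁴/32 = 1.796×10^-6 m⁴.
τ_max = T·r/J = 2479 × 0.0327 / 1.796×10^-6 = 4.514×10^7 Pa.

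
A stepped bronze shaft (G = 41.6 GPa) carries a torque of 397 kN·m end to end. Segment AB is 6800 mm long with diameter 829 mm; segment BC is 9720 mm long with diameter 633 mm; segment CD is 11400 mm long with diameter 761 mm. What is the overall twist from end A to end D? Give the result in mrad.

10.6 mrad

J_AB = π(0.829)⁴/32 = 0.0464 m⁴; J_BC = π(0.633)⁴/32 = 0.0158 m⁴; J_CD = π(0.761)⁴/32 = 0.0329 m⁴.
θ = (T/G)·Σ L_i/J_i = (397000/41.6×10⁹)·(6.80/0.0464 + 9.72/0.0158 + 11.4/0.0329) = 0.01059 rad.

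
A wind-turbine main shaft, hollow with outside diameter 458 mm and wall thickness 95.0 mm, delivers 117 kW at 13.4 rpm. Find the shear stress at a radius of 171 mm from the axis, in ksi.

0.542 ksi

ω = 2π·13.4/60 = 1.403 rad/s, so T = P/ω = 117×10³ / 1.403 = 83380 N·m.
J = π(d_o⁴ − d_i⁴)/32 = π(0.458⁴ − 0.268⁴)/32 = 3.813×10^-3 m⁴.
Shear stress varies linearly with radius: τ = T·r/J = 83380 × 0.171 / 3.813×10^-3 = 3.739×10^6 Pa.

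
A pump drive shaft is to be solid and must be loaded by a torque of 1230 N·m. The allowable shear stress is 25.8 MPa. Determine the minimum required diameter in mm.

For a solid shaft τ_max = 16T/(πd³), so d = (16T/(π τ_allow))^(1/3) = (16·1230/(π·2.58×10^7))^(1/3) = 0.06239 m.

62.4 mm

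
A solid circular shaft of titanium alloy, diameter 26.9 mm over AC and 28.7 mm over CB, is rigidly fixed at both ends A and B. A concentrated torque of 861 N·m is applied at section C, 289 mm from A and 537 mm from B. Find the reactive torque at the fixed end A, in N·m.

507 N·m

Compatibility: T_A·a/J_AC = T_B·b/J_CB with T_A + T_B = T₀.
J_AC = 5.14×10^-8 m⁴, J_CB = 6.66×10^-8 m⁴, so T_A = T₀·(J_AC/a)/((J_AC/a)+(J_CB/b)) = 507.3 N·m, T_B = 353.7 N·m.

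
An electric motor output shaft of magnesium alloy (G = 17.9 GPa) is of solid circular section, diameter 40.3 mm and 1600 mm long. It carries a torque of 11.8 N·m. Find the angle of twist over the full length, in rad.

J = πd⁴/32 = π(0.0403)⁴/32 = 2.590×10^-7 m⁴.
θ = T·L/(G·J) = 11.80 × 1.60 / (17.9×10⁹ × 2.590×10^-7) = 4.073×10^-3 rad.

0.00407 rad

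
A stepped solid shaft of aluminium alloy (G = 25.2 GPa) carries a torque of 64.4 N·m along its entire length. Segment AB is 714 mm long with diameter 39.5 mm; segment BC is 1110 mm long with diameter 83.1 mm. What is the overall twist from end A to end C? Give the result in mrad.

8.24 mrad

J_AB = π(0.0395)⁴/32 = 2.39×10^-7 m⁴; J_BC = π(0.0831)⁴/32 = 4.68×10^-6 m⁴.
θ = (T/G)·Σ L_i/J_i = (64.40/25.2×10⁹)·(0.714/2.39×10^-7 + 1.11/4.68×10^-6) = 8.241×10^-3 rad.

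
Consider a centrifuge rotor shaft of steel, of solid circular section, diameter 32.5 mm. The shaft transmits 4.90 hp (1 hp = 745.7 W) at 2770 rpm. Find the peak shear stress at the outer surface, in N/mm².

ω = 2π·2770/60 = 290.1 rad/s, so T = P/ω = 4.90×745.7 / 290.1 = 12.60 N·m.
J = πd⁴/32 = π(0.0325)⁴/32 = 1.095×10^-7 m⁴.
τ_max = T·r/J = 12.60 × 0.0163 / 1.095×10^-7 = 1.869×10^6 Pa.

1.87 N/mm²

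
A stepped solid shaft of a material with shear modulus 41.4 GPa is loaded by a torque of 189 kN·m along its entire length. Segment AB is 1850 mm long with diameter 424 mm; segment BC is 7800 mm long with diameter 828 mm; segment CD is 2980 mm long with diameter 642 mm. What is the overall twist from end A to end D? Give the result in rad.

J_AB = π(0.424)⁴/32 = 3.17×10^-3 m⁴; J_BC = π(0.828)⁴/32 = 0.0461 m⁴; J_CD = π(0.642)⁴/32 = 0.0167 m⁴.
θ = (T/G)·Σ L_i/J_i = (189000/41.4×10⁹)·(1.85/3.17×10^-3 + 7.80/0.0461 + 2.98/0.0167) = 4.249×10^-3 rad.

0.00425 rad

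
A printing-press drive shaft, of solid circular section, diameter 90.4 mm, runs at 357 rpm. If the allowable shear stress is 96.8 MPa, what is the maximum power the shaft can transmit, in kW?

J = πd⁴/32 = π(0.0904)⁴/32 = 6.557×10^-6 m⁴.
T_max = τ_allow·J/r = 9.68×10^7 × 6.557×10^-6 / 0.0452 = 14040 N·m.
ω = 2π·357/60 = 37.38 rad/s, so P_max = T_max·ω = 5.249×10^5 W.

525 kW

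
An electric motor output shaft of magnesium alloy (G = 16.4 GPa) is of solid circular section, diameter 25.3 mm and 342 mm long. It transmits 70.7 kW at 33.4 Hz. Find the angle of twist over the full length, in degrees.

10.0°

ω = 2π·33.4 = 209.9 rad/s, so T = P/ω = 70.7×10³ / 209.9 = 336.9 N·m.
J = πd⁴/32 = π(0.0253)⁴/32 = 4.022×10^-8 m⁴.
θ = T·L/(G·J) = 336.9 × 0.342 / (16.4×10⁹ × 4.022×10^-8) = 0.1747 rad.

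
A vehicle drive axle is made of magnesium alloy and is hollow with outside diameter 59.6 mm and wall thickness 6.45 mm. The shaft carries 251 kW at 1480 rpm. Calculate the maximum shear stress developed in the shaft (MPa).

62.5 MPa

ω = 2π·1480/60 = 155.0 rad/s, so T = P/ω = 251×10³ / 155.0 = 1620 N·m.
J = π(d_o⁴ − d_i⁴)/32 = π(0.0596⁴ − 0.0467⁴)/32 = 7.718×10^-7 m⁴.
τ_max = T·r/J = 1620 × 0.0298 / 7.718×10^-7 = 6.253×10^7 Pa.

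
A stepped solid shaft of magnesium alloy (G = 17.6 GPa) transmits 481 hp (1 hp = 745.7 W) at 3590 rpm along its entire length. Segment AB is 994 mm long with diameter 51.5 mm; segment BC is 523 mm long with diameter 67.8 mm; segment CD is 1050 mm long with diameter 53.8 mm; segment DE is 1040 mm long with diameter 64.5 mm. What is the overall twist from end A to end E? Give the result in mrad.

ω = 2π·3590/60 = 375.9 rad/s, so T = P/ω = 481×745.7 / 375.9 = 954.1 N·m.
J_AB = π(0.0515)⁴/32 = 6.91×10^-7 m⁴; J_BC = π(0.0678)⁴/32 = 2.07×10^-6 m⁴; J_CD = π(0.0538)⁴/32 = 8.22×10^-7 m⁴; J_DE = π(0.0645)⁴/32 = 1.70×10^-6 m⁴.
θ = (T/G)·Σ L_i/J_i = (954.1/17.6×10⁹)·(0.994/6.91×10^-7 + 0.523/2.07×10^-6 + 1.05/8.22×10^-7 + 1.04/1.70×10^-6) = 0.1941 rad.

194 mrad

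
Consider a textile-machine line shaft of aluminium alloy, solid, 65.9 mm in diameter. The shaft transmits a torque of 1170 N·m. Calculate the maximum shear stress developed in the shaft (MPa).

J = πd⁴/32 = π(0.0659)⁴/32 = 1.852×10^-6 m⁴.
τ_max = T·r/J = 1170 × 0.0330 / 1.852×10^-6 = 2.082×10^7 Pa.

20.8 MPa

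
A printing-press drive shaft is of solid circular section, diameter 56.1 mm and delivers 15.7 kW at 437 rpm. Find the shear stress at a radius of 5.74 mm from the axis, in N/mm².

ω = 2π·437/60 = 45.76 rad/s, so T = P/ω = 15.7×10³ / 45.76 = 343.1 N·m.
J = πd⁴/32 = π(0.0561)⁴/32 = 9.724×10^-7 m⁴.
Shear stress varies linearly with radius: τ = T·r/J = 343.1 × 0.00574 / 9.724×10^-7 = 2.025×10^6 Pa.

2.03 N/mm²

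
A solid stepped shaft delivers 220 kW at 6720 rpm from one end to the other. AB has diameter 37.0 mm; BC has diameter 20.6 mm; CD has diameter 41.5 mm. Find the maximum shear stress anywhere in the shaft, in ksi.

ω = 2π·6720/60 = 703.7 rad/s, so T = P/ω = 220×10³ / 703.7 = 312.6 N·m.
Under the same torque, τ_max = 16T/(πd³) is largest where d is smallest — segment BC (d = 20.6 mm).
τ_max = 16·312.6/(π·(0.0206)³) = 1.821×10^8 Pa.

26.4 ksi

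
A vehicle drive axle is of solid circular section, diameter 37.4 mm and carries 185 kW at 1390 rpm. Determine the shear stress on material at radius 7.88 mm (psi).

7560 psi

ω = 2π·1390/60 = 145.6 rad/s, so T = P/ω = 185×10³ / 145.6 = 1271 N·m.
J = πd⁴/32 = π(0.0374)⁴/32 = 1.921×10^-7 m⁴.
Shear stress varies linearly with radius: τ = T·r/J = 1271 × 0.00788 / 1.921×10^-7 = 5.214×10^7 Pa.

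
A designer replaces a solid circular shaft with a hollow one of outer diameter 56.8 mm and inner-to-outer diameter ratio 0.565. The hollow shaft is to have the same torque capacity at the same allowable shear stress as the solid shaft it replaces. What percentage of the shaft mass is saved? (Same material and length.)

26.9 %

Equal τ_max and T ⇒ the solid shaft needs d_s³ = d_o³(1−k⁴), so d_s = 56.8·(1−0.565⁴)^(1/3) = 54.80 mm.
Area ratio A_h/A_s = d_o²(1−k²)/d_s² = (1−k²)/(1−k⁴)^(2/3) = 0.7313.
Mass saving = 1 − 0.7313 = 26.9 %.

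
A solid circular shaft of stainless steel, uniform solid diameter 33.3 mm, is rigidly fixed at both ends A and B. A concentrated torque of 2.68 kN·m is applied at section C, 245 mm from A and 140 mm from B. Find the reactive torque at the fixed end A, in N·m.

975 N·m

With uniform GJ and both ends fixed, compatibility θ_AC = θ_CB gives T_A·a = T_B·b, together with T_A + T_B = T₀.
T_A = T₀·b/(a+b) = 2680·140/385.0 = 974.5 N·m; T_B = 1705 N·m.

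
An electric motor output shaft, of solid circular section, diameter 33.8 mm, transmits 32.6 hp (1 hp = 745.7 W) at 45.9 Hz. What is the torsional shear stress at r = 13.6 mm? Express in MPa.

ω = 2π·45.9 = 288.4 rad/s, so T = P/ω = 32.6×745.7 / 288.4 = 84.29 N·m.
J = πd⁴/32 = π(0.0338)⁴/32 = 1.281×10^-7 m⁴.
Shear stress varies linearly with radius: τ = T·r/J = 84.29 × 0.0136 / 1.281×10^-7 = 8.947×10^6 Pa.

8.95 MPa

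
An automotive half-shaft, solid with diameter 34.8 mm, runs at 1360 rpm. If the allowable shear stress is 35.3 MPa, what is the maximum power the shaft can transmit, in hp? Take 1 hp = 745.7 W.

J = πd⁴/32 = π(0.0348)⁴/32 = 1.440×10^-7 m⁴.
T_max = τ_allow·J/r = 3.53×10^7 × 1.440×10^-7 / 0.0174 = 292.1 N·m.
ω = 2π·1360/60 = 142.4 rad/s, so P_max = T_max·ω = 4.160×10^4 W.

55.8 hp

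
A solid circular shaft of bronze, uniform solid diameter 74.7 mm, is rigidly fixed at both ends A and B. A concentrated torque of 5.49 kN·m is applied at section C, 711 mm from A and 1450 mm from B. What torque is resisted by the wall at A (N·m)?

With uniform GJ and both ends fixed, compatibility θ_AC = θ_CB gives T_A·a = T_B·b, together with T_A + T_B = T₀.
T_A = T₀·b/(a+b) = 5490·1450/2161 = 3684 N·m; T_B = 1806 N·m.

3680 N·m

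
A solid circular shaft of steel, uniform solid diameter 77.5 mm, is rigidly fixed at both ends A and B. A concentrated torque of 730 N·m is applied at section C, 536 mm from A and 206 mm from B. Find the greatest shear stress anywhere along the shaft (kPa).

5770 kPa

With uniform GJ and both ends fixed, compatibility θ_AC = θ_CB gives T_A·a = T_B·b, together with T_A + T_B = T₀.
T_A = T₀·b/(a+b) = 730.0·206/742.0 = 202.7 N·m; T_B = 527.3 N·m.
τ in each portion: τ_AC = 2.22×10^6 Pa, τ_CB = 5.77×10^6 Pa; maximum is in CB.
τ_max = T_CB·r/J = 527.3·0.0387/3.54×10^-6 = 5.770×10^6 Pa.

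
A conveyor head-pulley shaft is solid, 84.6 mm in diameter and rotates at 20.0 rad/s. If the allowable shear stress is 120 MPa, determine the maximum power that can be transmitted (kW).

J = πd⁴/32 = π(0.0846)⁴/32 = 5.029×10^-6 m⁴.
T_max = τ_allow·J/r = 1.20×10^8 × 5.029×10^-6 / 0.0423 = 14270 N·m.
ω = 20.0 rad/s, so P_max = T_max·ω = 2.853×10^5 W.

285 kW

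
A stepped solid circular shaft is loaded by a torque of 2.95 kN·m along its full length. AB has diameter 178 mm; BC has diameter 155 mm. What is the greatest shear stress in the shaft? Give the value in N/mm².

Under the same torque, τ_max = 16T/(πd³) is largest where d is smallest — segment BC (d = 155 mm).
τ_max = 16·2950/(π·(0.155)³) = 4.035×10^6 Pa.

4.03 N/mm²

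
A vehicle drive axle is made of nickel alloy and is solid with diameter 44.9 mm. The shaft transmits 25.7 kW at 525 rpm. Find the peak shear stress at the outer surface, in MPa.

26.3 MPa

ω = 2π·525/60 = 54.98 rad/s, so T = P/ω = 25.7×10³ / 54.98 = 467.5 N·m.
J = πd⁴/32 = π(0.0449)⁴/32 = 3.990×10^-7 m⁴.
τ_max = T·r/J = 467.5 × 0.0224 / 3.990×10^-7 = 2.630×10^7 Pa.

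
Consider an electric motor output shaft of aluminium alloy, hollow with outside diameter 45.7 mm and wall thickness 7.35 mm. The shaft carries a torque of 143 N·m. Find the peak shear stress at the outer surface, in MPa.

9.68 MPa

J = π(d_o⁴ − d_i⁴)/32 = π(0.0457⁴ − 0.0310⁴)/32 = 3.376×10^-7 m⁴.
τ_max = T·r/J = 143.0 × 0.0229 / 3.376×10^-7 = 9.680×10^6 Pa.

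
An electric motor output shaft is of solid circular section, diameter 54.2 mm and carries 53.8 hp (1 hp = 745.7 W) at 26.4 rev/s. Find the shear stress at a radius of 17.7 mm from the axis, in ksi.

ω = 2π·26.4 = 165.9 rad/s, so T = P/ω = 53.8×745.7 / 165.9 = 241.9 N·m.
J = πd⁴/32 = π(0.0542)⁴/32 = 8.472×10^-7 m⁴.
Shear stress varies linearly with radius: τ = T·r/J = 241.9 × 0.0177 / 8.472×10^-7 = 5.053×10^6 Pa.

0.733 ksi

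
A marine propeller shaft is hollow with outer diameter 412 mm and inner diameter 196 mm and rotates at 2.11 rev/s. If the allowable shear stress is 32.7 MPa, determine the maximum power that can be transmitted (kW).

J = π(d_o⁴ − d_i⁴)/32 = π(0.412⁴ − 0.196⁴)/32 = 2.684×10^-3 m⁴.
T_max = τ_allow·J/r = 3.27×10^7 × 2.684×10^-3 / 0.206 = 426000 N·m.
ω = 2π·2.11 = 13.26 rad/s, so P_max = T_max·ω = 5.648×10^6 W.

5650 kW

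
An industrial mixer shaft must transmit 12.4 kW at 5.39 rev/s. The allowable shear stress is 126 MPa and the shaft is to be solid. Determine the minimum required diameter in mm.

24.6 mm

ω = 2π·5.39 = 33.87 rad/s, so T = P/ω = 12.4×10³ / 33.87 = 366.1 N·m.
For a solid shaft τ_max = 16T/(πd³), so d = (16T/(π τ_allow))^(1/3) = (16·366.1/(π·1.26×10^8))^(1/3) = 0.02455 m.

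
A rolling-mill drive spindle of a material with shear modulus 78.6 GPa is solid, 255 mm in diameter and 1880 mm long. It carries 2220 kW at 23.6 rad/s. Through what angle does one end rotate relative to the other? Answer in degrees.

0.311°

ω = 23.6 rad/s, so T = P/ω = 2220×10³ / 23.60 = 94070 N·m.
J = πd⁴/32 = π(0.255)⁴/32 = 4.151×10^-4 m⁴.
θ = T·L/(G·J) = 94070 × 1.88 / (78.6×10⁹ × 4.151×10^-4) = 5.420×10^-3 rad.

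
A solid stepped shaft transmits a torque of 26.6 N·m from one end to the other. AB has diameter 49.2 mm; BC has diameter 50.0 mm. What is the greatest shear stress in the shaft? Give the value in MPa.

Under the same torque, τ_max = 16T/(πd³) is largest where d is smallest — segment AB (d = 49.2 mm).
τ_max = 16·26.60/(π·(0.0492)³) = 1.138×10^6 Pa.

1.14 MPa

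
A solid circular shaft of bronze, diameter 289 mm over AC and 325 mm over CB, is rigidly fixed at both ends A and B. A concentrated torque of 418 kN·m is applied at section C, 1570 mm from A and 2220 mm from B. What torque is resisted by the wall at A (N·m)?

Compatibility: T_A·a/J_AC = T_B·b/J_CB with T_A + T_B = T₀.
J_AC = 6.85×10^-4 m⁴, J_CB = 1.10×10^-3 m⁴, so T_A = T₀·(J_AC/a)/((J_AC/a)+(J_CB/b)) = 196100 N·m, T_B = 221900 N·m.

196000 N·m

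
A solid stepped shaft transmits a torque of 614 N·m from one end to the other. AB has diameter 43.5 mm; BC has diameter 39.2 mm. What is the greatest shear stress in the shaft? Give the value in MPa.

51.9 MPa

Under the same torque, τ_max = 16T/(πd³) is largest where d is smallest — segment BC (d = 39.2 mm).
τ_max = 16·614.0/(π·(0.0392)³) = 5.191×10^7 Pa.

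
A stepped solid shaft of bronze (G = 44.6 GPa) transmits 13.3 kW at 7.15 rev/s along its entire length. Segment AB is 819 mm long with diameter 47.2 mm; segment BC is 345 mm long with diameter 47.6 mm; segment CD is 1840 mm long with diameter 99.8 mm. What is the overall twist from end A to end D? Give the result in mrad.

ω = 2π·7.15 = 44.92 rad/s, so T = P/ω = 13.3×10³ / 44.92 = 296.1 N·m.
J_AB = π(0.0472)⁴/32 = 4.87×10^-7 m⁴; J_BC = π(0.0476)⁴/32 = 5.04×10^-7 m⁴; J_CD = π(0.0998)⁴/32 = 9.74×10^-6 m⁴.
θ = (T/G)·Σ L_i/J_i = (296.1/44.6×10⁹)·(0.819/4.87×10^-7 + 0.345/5.04×10^-7 + 1.84/9.74×10^-6) = 0.01695 rad.

17.0 mrad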